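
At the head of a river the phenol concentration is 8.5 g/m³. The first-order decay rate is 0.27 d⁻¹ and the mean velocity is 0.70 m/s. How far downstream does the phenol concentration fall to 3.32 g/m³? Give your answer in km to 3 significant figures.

211 km

From C = C₀·e^(−kt), t = ln(C₀/C)/k = ln(8.5/3.32)/0.27 = 0.9401/0.27 = 3.482 d.
Distance = v·t = 0.70 m/s × 3.008e+05 s = 2.106e+05 m = 210.6 km.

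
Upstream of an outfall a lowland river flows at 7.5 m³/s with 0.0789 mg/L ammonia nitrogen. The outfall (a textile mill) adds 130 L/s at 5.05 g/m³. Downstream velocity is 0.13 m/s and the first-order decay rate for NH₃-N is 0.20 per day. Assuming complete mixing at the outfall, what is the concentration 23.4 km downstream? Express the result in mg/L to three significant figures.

130 L/s = 0.13 m³/s.
After complete mixing, C₀ = (0.13·5.05 + 7.5·0.0789) / 7.63 = 0.1636 mg/L.
Travel time t = 2.34e+04 m / 0.13 m/s = 1.8e+05 s = 2.083 d.
C = 0.1636·exp(−0.20·2.083) = 0.1636·0.6592 = 0.1079 mg/L.

0.108 mg/L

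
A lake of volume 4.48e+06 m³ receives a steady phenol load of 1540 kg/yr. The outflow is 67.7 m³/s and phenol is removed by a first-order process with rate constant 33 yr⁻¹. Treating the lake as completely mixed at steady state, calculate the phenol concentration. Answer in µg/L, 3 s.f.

Outflow Q = 67.7 m³/s × 3.156e+07 s/yr = 2.136e+09 m³/yr.
Steady-state CSTR mass balance: W = Q·C + k·V·C, so C = W/(Q + kV).
Q + kV = 2.136e+09 + 33·4.48e+06 = 2.284e+09 m³/yr.
C = 1540/2.284e+09 = 6.742e-07 kg/m³ = 0.0006742 mg/L = 0.6742 µg/L.

0.674 µg/L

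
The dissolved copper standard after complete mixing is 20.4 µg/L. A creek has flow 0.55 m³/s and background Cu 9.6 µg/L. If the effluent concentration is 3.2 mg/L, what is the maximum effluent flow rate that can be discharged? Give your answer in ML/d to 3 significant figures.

9.6 µg/L = 0.0096 mg/L.
20.4 µg/L = 0.0204 mg/L.
Mass balance at complete mixing: C_std·(Q_w + Q_r) = Q_w·C_e + Q_r·C_b.
Rearranging, Q_w = Q_r·(C_std − C_b)/(C_e − C_std) = 0.55·(0.0204 − 0.0096) / (3.2 − 0.0204) = 0.001868 m³/s.
= 0.1614 ML/d.

0.161 ML/d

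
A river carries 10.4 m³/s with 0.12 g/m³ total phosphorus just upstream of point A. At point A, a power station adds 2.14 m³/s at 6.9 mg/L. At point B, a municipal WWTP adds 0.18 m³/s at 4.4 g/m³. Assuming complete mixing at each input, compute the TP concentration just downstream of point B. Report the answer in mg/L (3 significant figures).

1.32 mg/L

After input A: C = (10.4·0.12 + 2.14·6.9) / 12.54 = 1.277 mg/L.
After input B: C = (12.54·1.277 + 0.18·4.4) / 12.72 = 1.321 mg/L.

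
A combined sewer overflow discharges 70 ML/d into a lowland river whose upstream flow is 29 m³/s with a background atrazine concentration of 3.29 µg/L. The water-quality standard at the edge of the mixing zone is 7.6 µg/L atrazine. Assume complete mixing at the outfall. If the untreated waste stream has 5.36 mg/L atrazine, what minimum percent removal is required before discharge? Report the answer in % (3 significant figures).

97.0 %

70 ML/d = 0.8102 m³/s.
3.29 µg/L = 0.00329 mg/L.
7.6 µg/L = 0.0076 mg/L.
Mass balance: 0.0076·29.81 = 0.8102·Cₑ + 29·0.00329.
Cₑ = (0.2266 − 0.09541) / 0.8102 = 0.1619 mg/L.
Required removal = 1 − 0.1619/5.36 = 96.98 %.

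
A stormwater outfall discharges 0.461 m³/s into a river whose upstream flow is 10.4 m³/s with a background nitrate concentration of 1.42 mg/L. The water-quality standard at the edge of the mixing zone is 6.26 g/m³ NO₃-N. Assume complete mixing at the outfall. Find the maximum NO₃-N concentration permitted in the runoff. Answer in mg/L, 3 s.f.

115 mg/L

Mass balance: 6.26·10.86 = 0.461·Cₑ + 10.4·1.42.
Cₑ = (67.99 − 14.77) / 0.461 = 115.4 mg/L.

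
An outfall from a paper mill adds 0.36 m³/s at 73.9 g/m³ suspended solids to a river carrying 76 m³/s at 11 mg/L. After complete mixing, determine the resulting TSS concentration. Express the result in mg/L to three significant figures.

Conservation of mass across the mixing zone: C = (0.36·73.9 + 76·11) / (0.36 + 76) = 862.6/76.36 = 11.3 mg/L.

11.3 mg/L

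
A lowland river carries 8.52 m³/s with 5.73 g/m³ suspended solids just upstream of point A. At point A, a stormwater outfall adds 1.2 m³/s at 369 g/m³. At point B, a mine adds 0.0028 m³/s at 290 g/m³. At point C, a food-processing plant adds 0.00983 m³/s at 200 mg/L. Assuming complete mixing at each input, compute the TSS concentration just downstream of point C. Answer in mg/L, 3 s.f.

50.8 mg/L

After input A: C = (8.52·5.73 + 1.2·369) / 9.72 = 50.58 mg/L.
After input B: C = (9.72·50.58 + 0.0028·290) / 9.723 = 50.65 mg/L.
After input C: C = (9.723·50.65 + 0.00983·200) / 9.733 = 50.8 mg/L.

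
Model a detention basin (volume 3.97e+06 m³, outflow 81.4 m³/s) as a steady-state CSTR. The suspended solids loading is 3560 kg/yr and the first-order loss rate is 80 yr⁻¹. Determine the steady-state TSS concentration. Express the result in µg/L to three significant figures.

1.23 µg/L

Outflow Q = 81.4 m³/s × 3.156e+07 s/yr = 2.569e+09 m³/yr.
Steady-state CSTR mass balance: W = Q·C + k·V·C, so C = W/(Q + kV).
Q + kV = 2.569e+09 + 80·3.97e+06 = 2.886e+09 m³/yr.
C = 3560/2.886e+09 = 1.233e-06 kg/m³ = 0.001233 mg/L = 1.233 µg/L.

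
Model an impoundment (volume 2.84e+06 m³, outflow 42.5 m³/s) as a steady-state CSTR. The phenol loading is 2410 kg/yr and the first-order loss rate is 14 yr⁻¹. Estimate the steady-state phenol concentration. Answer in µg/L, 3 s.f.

1.75 µg/L

Outflow Q = 42.5 m³/s × 3.156e+07 s/yr = 1.341e+09 m³/yr.
Steady-state CSTR mass balance: W = Q·C + k·V·C, so C = W/(Q + kV).
Q + kV = 1.341e+09 + 14·2.84e+06 = 1.381e+09 m³/yr.
C = 2410/1.381e+09 = 1.745e-06 kg/m³ = 0.001745 mg/L = 1.745 µg/L.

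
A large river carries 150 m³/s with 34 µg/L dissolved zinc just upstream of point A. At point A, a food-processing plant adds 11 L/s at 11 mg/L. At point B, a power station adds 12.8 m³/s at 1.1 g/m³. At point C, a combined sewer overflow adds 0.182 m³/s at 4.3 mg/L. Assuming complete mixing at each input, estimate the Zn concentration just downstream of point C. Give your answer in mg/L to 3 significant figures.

34 µg/L = 0.034 mg/L.
11 L/s = 0.011 m³/s.
After input A: C = (150·0.034 + 0.011·11) / 150 = 0.0348 mg/L.
After input B: C = (150·0.0348 + 12.8·1.1) / 162.8 = 0.1185 mg/L.
After input C: C = (162.8·0.1185 + 0.182·4.3) / 163 = 0.1232 mg/L.

0.123 mg/L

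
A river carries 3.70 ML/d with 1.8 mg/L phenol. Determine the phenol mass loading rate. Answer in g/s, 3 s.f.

0.0771 g/s

3.70 ML/d = 0.04282 m³/s.
Mass flux = Q·C = 0.04282 m³/s × 1.8 g/m³ = 0.07708 g/s.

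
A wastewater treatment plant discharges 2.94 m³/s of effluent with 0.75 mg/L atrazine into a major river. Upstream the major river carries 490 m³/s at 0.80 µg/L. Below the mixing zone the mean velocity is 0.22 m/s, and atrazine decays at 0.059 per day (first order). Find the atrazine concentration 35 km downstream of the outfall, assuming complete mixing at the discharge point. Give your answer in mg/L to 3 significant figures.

0.00473 mg/L

0.80 µg/L = 0.0008 mg/L.
After complete mixing, C₀ = (2.94·0.75 + 490·0.0008) / 492.9 = 0.005268 mg/L.
Travel time t = 3.5e+04 m / 0.22 m/s = 1.591e+05 s = 1.841 d.
C = 0.005268·exp(−0.059·1.841) = 0.005268·0.8971 = 0.004726 mg/L.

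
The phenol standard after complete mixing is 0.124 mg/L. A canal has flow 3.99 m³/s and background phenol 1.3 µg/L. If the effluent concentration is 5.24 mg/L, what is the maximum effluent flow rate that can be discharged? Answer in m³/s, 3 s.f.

0.0957 m³/s

1.3 µg/L = 0.0013 mg/L.
Mass balance at complete mixing: C_std·(Q_w + Q_r) = Q_w·C_e + Q_r·C_b.
Rearranging, Q_w = Q_r·(C_std − C_b)/(C_e − C_std) = 3.99·(0.124 − 0.0013) / (5.24 − 0.124) = 0.09569 m³/s.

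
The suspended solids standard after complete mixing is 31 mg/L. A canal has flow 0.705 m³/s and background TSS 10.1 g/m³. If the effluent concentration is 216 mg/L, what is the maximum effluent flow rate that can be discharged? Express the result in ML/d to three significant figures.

6.88 ML/d

Mass balance at complete mixing: C_std·(Q_w + Q_r) = Q_w·C_e + Q_r·C_b.
Rearranging, Q_w = Q_r·(C_std − C_b)/(C_e − C_std) = 0.705·(31 − 10.1) / (216 − 31) = 0.07965 m³/s.
= 6.881 ML/d.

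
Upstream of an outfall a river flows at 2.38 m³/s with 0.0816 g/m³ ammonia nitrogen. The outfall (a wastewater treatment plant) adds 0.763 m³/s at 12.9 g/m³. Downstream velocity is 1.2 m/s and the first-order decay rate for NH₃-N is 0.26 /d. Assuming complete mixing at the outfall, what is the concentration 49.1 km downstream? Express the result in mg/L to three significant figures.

After complete mixing, C₀ = (0.763·12.9 + 2.38·0.0816) / 3.143 = 3.193 mg/L.
Travel time t = 4.91e+04 m / 1.2 m/s = 4.092e+04 s = 0.4736 d.
C = 3.193·exp(−0.26·0.4736) = 3.193·0.8841 = 2.823 mg/L.

2.82 mg/L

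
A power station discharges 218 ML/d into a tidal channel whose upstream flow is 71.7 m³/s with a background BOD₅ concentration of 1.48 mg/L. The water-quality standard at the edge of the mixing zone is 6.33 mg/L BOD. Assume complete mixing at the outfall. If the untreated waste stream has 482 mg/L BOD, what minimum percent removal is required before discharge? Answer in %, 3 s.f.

218 ML/d = 2.523 m³/s.
Mass balance: 6.33·74.22 = 2.523·Cₑ + 71.7·1.48.
Cₑ = (469.8 − 106.1) / 2.523 = 144.2 mg/L.
Required removal = 1 − 144.2/482 = 70.09 %.

70.1 %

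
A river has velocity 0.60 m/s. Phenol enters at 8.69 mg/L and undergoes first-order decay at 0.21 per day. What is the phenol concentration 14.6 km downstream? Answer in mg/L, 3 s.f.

Travel time t = 14.6 km / 0.60 m/s = 1.46e+04/0.60 = 2.433e+04 s = 0.2816 d.
First-order decay: C = 8.69·exp(−0.21·0.2816) = 8.69·0.9426 = 8.191 mg/L.

8.19 mg/L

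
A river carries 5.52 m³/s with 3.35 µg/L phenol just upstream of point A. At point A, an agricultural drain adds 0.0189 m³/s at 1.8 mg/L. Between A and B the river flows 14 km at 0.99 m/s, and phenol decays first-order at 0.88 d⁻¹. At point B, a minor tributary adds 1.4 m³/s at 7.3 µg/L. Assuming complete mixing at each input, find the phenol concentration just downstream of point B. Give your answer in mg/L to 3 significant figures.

0.00803 mg/L

3.35 µg/L = 0.00335 mg/L.
After input A: C = (5.52·0.00335 + 0.0189·1.8) / 5.539 = 0.009481 mg/L.
Over the 14 km reach to input B (t = 1.414e+04 s = 0.1637 d), decay gives C = 0.009481·exp(−0.88·0.1637) = 0.008209 mg/L.
7.3 µg/L = 0.0073 mg/L.
After input B: C = (5.539·0.008209 + 1.4·0.0073) / 6.939 = 0.008025 mg/L.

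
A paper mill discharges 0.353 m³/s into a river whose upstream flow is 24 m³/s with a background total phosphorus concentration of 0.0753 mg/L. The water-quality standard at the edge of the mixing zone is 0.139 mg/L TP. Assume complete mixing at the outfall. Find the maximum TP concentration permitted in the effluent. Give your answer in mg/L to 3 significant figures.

4.47 mg/L

Mass balance: 0.139·24.35 = 0.353·Cₑ + 24·0.0753.
Cₑ = (3.385 − 1.807) / 0.353 = 4.47 mg/L.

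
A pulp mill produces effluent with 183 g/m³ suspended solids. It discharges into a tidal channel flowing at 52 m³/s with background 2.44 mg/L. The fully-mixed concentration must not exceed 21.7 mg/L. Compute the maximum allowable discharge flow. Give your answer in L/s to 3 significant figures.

Mass balance at complete mixing: C_std·(Q_w + Q_r) = Q_w·C_e + Q_r·C_b.
Rearranging, Q_w = Q_r·(C_std − C_b)/(C_e − C_std) = 52·(21.7 − 2.44) / (183 − 21.7) = 6.209 m³/s.
= 6209 L/s.

6210 L/s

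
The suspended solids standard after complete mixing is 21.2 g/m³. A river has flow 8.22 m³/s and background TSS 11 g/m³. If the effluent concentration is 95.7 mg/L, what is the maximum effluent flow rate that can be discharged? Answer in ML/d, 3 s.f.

Mass balance at complete mixing: C_std·(Q_w + Q_r) = Q_w·C_e + Q_r·C_b.
Rearranging, Q_w = Q_r·(C_std − C_b)/(C_e − C_std) = 8.22·(21.2 − 11) / (95.7 − 21.2) = 1.125 m³/s.
= 97.24 ML/d.

97.2 ML/d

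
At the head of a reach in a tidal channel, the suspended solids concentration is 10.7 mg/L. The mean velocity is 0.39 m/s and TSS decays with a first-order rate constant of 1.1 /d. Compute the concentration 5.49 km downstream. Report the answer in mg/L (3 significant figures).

Travel time t = 5.49 km / 0.39 m/s = 5490/0.39 = 1.408e+04 s = 0.1629 d.
First-order decay: C = 10.7·exp(−1.1·0.1629) = 10.7·0.8359 = 8.944 mg/L.

8.94 mg/L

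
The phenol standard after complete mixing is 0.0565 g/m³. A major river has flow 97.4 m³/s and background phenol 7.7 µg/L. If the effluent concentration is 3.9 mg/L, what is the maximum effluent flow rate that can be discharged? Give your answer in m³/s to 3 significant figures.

1.24 m³/s

7.7 µg/L = 0.0077 mg/L.
Mass balance at complete mixing: C_std·(Q_w + Q_r) = Q_w·C_e + Q_r·C_b.
Rearranging, Q_w = Q_r·(C_std − C_b)/(C_e − C_std) = 97.4·(0.0565 − 0.0077) / (3.9 − 0.0565) = 1.237 m³/s.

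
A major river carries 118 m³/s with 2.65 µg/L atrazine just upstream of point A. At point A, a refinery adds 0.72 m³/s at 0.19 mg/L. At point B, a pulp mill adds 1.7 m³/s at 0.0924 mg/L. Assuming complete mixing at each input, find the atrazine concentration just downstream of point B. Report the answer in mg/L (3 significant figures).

0.00504 mg/L

2.65 µg/L = 0.00265 mg/L.
After input A: C = (118·0.00265 + 0.72·0.19) / 118.7 = 0.003786 mg/L.
After input B: C = (118.7·0.003786 + 1.7·0.0924) / 120.4 = 0.005037 mg/L.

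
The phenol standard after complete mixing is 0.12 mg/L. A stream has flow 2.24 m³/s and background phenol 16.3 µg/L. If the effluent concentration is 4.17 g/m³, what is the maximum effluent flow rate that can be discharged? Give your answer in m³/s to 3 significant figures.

0.0574 m³/s

16.3 µg/L = 0.0163 mg/L.
Mass balance at complete mixing: C_std·(Q_w + Q_r) = Q_w·C_e + Q_r·C_b.
Rearranging, Q_w = Q_r·(C_std − C_b)/(C_e − C_std) = 2.24·(0.12 − 0.0163) / (4.17 − 0.12) = 0.05736 m³/s.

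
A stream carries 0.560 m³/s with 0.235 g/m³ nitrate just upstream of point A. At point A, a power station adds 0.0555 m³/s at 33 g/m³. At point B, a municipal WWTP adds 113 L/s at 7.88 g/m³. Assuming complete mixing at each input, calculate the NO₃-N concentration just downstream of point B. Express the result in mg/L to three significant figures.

3.92 mg/L

After input A: C = (0.56·0.235 + 0.0555·33) / 0.6155 = 3.189 mg/L.
113 L/s = 0.113 m³/s.
After input B: C = (0.6155·3.189 + 0.113·7.88) / 0.7285 = 3.917 mg/L.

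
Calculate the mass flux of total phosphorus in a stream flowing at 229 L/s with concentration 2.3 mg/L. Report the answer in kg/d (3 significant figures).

45.5 kg/d

229 L/s = 0.229 m³/s.
Mass flux = Q·C = 0.229 m³/s × 2.3 g/m³ = 0.5267 g/s.
= 0.5267 g/s × 86.4 = 45.51 kg/d.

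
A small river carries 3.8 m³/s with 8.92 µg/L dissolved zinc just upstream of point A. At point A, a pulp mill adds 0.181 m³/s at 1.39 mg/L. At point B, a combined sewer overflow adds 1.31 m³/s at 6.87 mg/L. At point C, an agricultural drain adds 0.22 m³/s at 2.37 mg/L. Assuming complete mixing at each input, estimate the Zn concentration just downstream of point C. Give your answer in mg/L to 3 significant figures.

1.78 mg/L

8.92 µg/L = 0.00892 mg/L.
After input A: C = (3.8·0.00892 + 0.181·1.39) / 3.981 = 0.07171 mg/L.
After input B: C = (3.981·0.07171 + 1.31·6.87) / 5.291 = 1.755 mg/L.
After input C: C = (5.291·1.755 + 0.22·2.37) / 5.511 = 1.779 mg/L.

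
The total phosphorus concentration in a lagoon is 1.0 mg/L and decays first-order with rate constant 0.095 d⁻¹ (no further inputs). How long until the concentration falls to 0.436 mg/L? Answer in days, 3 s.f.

t = ln(C₀/C)/k = ln(1.0/0.436)/0.095 = 0.8301/0.095 = 8.738 d.

8.74 d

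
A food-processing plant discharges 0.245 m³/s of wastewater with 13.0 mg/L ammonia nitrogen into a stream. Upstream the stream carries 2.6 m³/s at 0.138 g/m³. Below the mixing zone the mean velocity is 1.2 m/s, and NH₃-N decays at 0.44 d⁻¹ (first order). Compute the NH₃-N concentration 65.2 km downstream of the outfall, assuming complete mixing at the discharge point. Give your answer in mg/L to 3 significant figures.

After complete mixing, C₀ = (0.245·13 + 2.6·0.138) / 2.845 = 1.246 mg/L.
Travel time t = 6.52e+04 m / 1.2 m/s = 5.433e+04 s = 0.6289 d.
C = 1.246·exp(−0.44·0.6289) = 1.246·0.7583 = 0.9445 mg/L.

0.945 mg/L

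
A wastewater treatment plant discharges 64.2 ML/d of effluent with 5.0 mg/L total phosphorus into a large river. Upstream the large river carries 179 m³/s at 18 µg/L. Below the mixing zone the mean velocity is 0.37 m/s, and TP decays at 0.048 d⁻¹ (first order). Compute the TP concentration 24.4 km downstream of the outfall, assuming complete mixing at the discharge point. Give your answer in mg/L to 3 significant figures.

0.0372 mg/L

64.2 ML/d = 0.7431 m³/s.
18 µg/L = 0.018 mg/L.
After complete mixing, C₀ = (0.7431·5 + 179·0.018) / 179.7 = 0.0386 mg/L.
Travel time t = 2.44e+04 m / 0.37 m/s = 6.595e+04 s = 0.7633 d.
C = 0.0386·exp(−0.048·0.7633) = 0.0386·0.964 = 0.03721 mg/L.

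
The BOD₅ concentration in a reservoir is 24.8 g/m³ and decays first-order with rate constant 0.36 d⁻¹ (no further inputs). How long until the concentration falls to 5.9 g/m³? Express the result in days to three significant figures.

t = ln(C₀/C)/k = ln(24.8/5.9)/0.36 = 1.436/0.36 = 3.989 d.

3.99 d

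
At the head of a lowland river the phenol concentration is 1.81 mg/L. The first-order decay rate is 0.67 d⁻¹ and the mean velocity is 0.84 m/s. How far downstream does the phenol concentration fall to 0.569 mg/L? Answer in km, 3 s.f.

125 km

From C = C₀·e^(−kt), t = ln(C₀/C)/k = ln(1.81/0.569)/0.67 = 1.157/0.67 = 1.727 d.
Distance = v·t = 0.84 m/s × 1.492e+05 s = 1.254e+05 m = 125.4 km.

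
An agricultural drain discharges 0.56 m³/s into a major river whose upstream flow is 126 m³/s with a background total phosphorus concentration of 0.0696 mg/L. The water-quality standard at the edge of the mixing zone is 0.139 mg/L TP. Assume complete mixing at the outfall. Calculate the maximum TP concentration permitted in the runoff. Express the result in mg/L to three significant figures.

15.8 mg/L

Mass balance: 0.139·126.6 = 0.56·Cₑ + 126·0.0696.
Cₑ = (17.59 − 8.77) / 0.56 = 15.75 mg/L.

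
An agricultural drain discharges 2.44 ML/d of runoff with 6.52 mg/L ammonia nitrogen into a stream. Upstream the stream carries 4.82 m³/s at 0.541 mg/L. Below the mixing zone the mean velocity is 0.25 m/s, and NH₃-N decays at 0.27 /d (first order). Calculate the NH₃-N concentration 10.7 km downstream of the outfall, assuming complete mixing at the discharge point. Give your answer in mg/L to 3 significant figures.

2.44 ML/d = 0.02824 m³/s.
After complete mixing, C₀ = (0.02824·6.52 + 4.82·0.541) / 4.848 = 0.5758 mg/L.
Travel time t = 1.07e+04 m / 0.25 m/s = 4.28e+04 s = 0.4954 d.
C = 0.5758·exp(−0.27·0.4954) = 0.5758·0.8748 = 0.5037 mg/L.

0.504 mg/L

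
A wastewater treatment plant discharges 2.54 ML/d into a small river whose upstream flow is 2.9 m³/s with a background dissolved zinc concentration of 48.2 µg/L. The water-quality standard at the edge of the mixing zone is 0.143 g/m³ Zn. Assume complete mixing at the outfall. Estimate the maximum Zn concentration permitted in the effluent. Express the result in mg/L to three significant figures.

2.54 ML/d = 0.0294 m³/s.
48.2 µg/L = 0.0482 mg/L.
Mass balance: 0.143·2.929 = 0.0294·Cₑ + 2.9·0.0482.
Cₑ = (0.4189 − 0.1398) / 0.0294 = 9.495 mg/L.

9.49 mg/L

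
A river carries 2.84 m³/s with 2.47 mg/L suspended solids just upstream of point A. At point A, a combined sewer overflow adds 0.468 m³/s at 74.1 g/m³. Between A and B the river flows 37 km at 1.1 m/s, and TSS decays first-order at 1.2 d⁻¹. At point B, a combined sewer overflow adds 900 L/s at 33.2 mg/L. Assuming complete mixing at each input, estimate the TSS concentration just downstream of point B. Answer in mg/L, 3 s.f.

After input A: C = (2.84·2.47 + 0.468·74.1) / 3.308 = 12.6 mg/L.
Over the 37 km reach to input B (t = 3.364e+04 s = 0.3893 d), decay gives C = 12.6·exp(−1.2·0.3893) = 7.9 mg/L.
900 L/s = 0.9 m³/s.
After input B: C = (3.308·7.9 + 0.9·33.2) / 4.208 = 13.31 mg/L.

13.3 mg/L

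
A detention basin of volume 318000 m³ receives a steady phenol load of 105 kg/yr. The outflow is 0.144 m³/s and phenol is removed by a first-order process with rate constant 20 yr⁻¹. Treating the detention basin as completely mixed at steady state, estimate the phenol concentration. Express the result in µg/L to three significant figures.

9.63 µg/L

Outflow Q = 0.144 m³/s × 3.156e+07 s/yr = 4.544e+06 m³/yr.
Steady-state CSTR mass balance: W = Q·C + k·V·C, so C = W/(Q + kV).
Q + kV = 4.544e+06 + 20·318000 = 1.09e+07 m³/yr.
C = 105/1.09e+07 = 9.629e-06 kg/m³ = 0.009629 mg/L = 9.629 µg/L.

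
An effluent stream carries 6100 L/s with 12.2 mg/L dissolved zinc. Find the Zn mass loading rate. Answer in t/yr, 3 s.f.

6100 L/s = 6.1 m³/s.
Mass flux = Q·C = 6.1 m³/s × 12.2 g/m³ = 74.42 g/s.
= 74.42 g/s × 31.56 = 2349 t/yr.

2350 t/yr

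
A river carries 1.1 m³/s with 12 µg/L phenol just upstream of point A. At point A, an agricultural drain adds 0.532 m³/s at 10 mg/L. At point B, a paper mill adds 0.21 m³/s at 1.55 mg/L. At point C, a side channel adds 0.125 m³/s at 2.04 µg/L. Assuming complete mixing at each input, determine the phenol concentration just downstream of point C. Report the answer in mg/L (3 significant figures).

12 µg/L = 0.012 mg/L.
After input A: C = (1.1·0.012 + 0.532·10) / 1.632 = 3.268 mg/L.
After input B: C = (1.632·3.268 + 0.21·1.55) / 1.842 = 3.072 mg/L.
2.04 µg/L = 0.00204 mg/L.
After input C: C = (1.842·3.072 + 0.125·0.00204) / 1.967 = 2.877 mg/L.

2.88 mg/L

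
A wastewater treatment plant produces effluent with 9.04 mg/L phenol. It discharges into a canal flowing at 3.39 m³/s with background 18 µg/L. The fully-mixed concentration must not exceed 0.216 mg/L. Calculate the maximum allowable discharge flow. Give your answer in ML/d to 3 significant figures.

6.57 ML/d

18 µg/L = 0.018 mg/L.
Mass balance at complete mixing: C_std·(Q_w + Q_r) = Q_w·C_e + Q_r·C_b.
Rearranging, Q_w = Q_r·(C_std − C_b)/(C_e − C_std) = 3.39·(0.216 − 0.018) / (9.04 − 0.216) = 0.07607 m³/s.
= 6.572 ML/d.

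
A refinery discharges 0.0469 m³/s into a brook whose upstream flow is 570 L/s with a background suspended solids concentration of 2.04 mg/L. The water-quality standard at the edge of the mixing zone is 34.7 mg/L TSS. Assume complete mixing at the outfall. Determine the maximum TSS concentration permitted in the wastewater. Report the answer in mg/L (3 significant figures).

570 L/s = 0.57 m³/s.
Mass balance: 34.7·0.6169 = 0.0469·Cₑ + 0.57·2.04.
Cₑ = (21.41 − 1.163) / 0.0469 = 431.6 mg/L.

432 mg/L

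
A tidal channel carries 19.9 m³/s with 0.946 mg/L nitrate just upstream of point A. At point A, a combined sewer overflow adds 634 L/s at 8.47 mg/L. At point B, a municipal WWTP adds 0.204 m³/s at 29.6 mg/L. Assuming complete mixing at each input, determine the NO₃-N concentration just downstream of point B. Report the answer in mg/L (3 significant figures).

634 L/s = 0.634 m³/s.
After input A: C = (19.9·0.946 + 0.634·8.47) / 20.53 = 1.178 mg/L.
After input B: C = (20.53·1.178 + 0.204·29.6) / 20.74 = 1.458 mg/L.

1.46 mg/L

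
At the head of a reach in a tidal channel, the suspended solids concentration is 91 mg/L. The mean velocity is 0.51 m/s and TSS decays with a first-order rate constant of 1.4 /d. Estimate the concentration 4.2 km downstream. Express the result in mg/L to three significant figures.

Travel time t = 4.2 km / 0.51 m/s = 4200/0.51 = 8235 s = 0.09532 d.
First-order decay: C = 91·exp(−1.4·0.09532) = 91·0.8751 = 79.63 mg/L.

79.6 mg/L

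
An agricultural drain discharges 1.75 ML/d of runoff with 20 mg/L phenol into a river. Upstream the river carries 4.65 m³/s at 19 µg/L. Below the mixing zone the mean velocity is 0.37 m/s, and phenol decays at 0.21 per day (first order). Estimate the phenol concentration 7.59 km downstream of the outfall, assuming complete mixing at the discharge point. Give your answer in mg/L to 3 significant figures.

0.101 mg/L

1.75 ML/d = 0.02025 m³/s.
19 µg/L = 0.019 mg/L.
After complete mixing, C₀ = (0.02025·20 + 4.65·0.019) / 4.67 = 0.1057 mg/L.
Travel time t = 7590 m / 0.37 m/s = 2.051e+04 s = 0.2374 d.
C = 0.1057·exp(−0.21·0.2374) = 0.1057·0.9514 = 0.1005 mg/L.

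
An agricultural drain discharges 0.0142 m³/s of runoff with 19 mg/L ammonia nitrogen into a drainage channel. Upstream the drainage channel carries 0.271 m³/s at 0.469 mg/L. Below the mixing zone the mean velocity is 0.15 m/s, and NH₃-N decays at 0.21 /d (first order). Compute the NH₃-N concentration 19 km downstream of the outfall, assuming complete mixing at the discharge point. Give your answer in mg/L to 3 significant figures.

After complete mixing, C₀ = (0.0142·19 + 0.271·0.469) / 0.2852 = 1.392 mg/L.
Travel time t = 1.9e+04 m / 0.15 m/s = 1.267e+05 s = 1.466 d.
C = 1.392·exp(−0.21·1.466) = 1.392·0.735 = 1.023 mg/L.

1.02 mg/L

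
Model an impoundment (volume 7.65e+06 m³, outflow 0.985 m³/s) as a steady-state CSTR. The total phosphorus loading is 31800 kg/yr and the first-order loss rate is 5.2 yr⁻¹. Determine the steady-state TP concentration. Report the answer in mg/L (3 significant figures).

Outflow Q = 0.985 m³/s × 3.156e+07 s/yr = 3.108e+07 m³/yr.
Steady-state CSTR mass balance: W = Q·C + k·V·C, so C = W/(Q + kV).
Q + kV = 3.108e+07 + 5.2·7.65e+06 = 7.086e+07 m³/yr.
C = 31800/7.086e+07 = 0.0004487 kg/m³ = 0.4487 mg/L.

0.449 mg/L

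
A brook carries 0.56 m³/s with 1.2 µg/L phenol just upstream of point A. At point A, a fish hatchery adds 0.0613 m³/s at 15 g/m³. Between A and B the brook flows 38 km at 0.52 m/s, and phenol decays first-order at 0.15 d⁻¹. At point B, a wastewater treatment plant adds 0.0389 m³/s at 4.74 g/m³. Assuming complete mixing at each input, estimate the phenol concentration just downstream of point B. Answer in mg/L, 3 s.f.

1.51 mg/L

1.2 µg/L = 0.0012 mg/L.
After input A: C = (0.56·0.0012 + 0.0613·15) / 0.6213 = 1.481 mg/L.
Over the 38 km reach to input B (t = 7.308e+04 s = 0.8458 d), decay gives C = 1.481·exp(−0.15·0.8458) = 1.305 mg/L.
After input B: C = (0.6213·1.305 + 0.0389·4.74) / 0.6602 = 1.507 mg/L.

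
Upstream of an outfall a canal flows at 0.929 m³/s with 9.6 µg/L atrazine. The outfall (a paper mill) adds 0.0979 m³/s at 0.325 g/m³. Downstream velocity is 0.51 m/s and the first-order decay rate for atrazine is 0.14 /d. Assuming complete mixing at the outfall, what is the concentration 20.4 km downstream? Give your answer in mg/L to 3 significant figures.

9.6 µg/L = 0.0096 mg/L.
After complete mixing, C₀ = (0.0979·0.325 + 0.929·0.0096) / 1.027 = 0.03967 mg/L.
Travel time t = 2.04e+04 m / 0.51 m/s = 4e+04 s = 0.463 d.
C = 0.03967·exp(−0.14·0.463) = 0.03967·0.9372 = 0.03718 mg/L.

0.0372 mg/L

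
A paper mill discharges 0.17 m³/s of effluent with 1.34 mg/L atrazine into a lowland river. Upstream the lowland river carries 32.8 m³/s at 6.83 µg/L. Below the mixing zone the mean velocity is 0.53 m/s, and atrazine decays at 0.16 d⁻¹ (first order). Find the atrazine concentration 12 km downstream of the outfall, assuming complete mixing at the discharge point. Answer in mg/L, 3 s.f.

6.83 µg/L = 0.00683 mg/L.
After complete mixing, C₀ = (0.17·1.34 + 32.8·0.00683) / 32.97 = 0.0137 mg/L.
Travel time t = 1.2e+04 m / 0.53 m/s = 2.264e+04 s = 0.2621 d.
C = 0.0137·exp(−0.16·0.2621) = 0.0137·0.9589 = 0.01314 mg/L.

0.0131 mg/L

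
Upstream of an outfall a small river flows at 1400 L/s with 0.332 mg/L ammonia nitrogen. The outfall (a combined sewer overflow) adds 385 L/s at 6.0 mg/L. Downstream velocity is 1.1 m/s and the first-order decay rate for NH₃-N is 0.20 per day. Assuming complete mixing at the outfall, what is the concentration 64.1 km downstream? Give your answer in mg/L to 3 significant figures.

385 L/s = 0.385 m³/s.
1400 L/s = 1.4 m³/s.
After complete mixing, C₀ = (0.385·6 + 1.4·0.332) / 1.785 = 1.555 mg/L.
Travel time t = 6.41e+04 m / 1.1 m/s = 5.827e+04 s = 0.6745 d.
C = 1.555·exp(−0.20·0.6745) = 1.555·0.8738 = 1.358 mg/L.

1.36 mg/L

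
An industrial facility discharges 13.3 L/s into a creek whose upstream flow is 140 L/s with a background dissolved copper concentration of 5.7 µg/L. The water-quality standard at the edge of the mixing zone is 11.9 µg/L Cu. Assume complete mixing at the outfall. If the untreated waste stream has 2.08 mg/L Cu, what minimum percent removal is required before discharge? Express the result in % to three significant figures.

13.3 L/s = 0.0133 m³/s.
140 L/s = 0.14 m³/s.
5.7 µg/L = 0.0057 mg/L.
11.9 µg/L = 0.0119 mg/L.
Mass balance: 0.0119·0.1533 = 0.0133·Cₑ + 0.14·0.0057.
Cₑ = (0.001824 − 0.000798) / 0.0133 = 0.07716 mg/L.
Required removal = 1 − 0.07716/2.08 = 96.29 %.

96.3 %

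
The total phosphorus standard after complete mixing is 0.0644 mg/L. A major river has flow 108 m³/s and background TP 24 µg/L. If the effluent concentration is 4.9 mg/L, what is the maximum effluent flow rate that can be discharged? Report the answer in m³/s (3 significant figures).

0.902 m³/s

24 µg/L = 0.024 mg/L.
Mass balance at complete mixing: C_std·(Q_w + Q_r) = Q_w·C_e + Q_r·C_b.
Rearranging, Q_w = Q_r·(C_std − C_b)/(C_e − C_std) = 108·(0.0644 − 0.024) / (4.9 − 0.0644) = 0.9023 m³/s.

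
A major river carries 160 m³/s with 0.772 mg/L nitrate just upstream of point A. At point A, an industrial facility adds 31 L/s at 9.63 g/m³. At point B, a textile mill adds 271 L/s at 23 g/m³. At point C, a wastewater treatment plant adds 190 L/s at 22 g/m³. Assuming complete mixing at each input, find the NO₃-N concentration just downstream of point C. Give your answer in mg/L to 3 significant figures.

0.836 mg/L

31 L/s = 0.031 m³/s.
After input A: C = (160·0.772 + 0.031·9.63) / 160 = 0.7737 mg/L.
271 L/s = 0.271 m³/s.
After input B: C = (160·0.7737 + 0.271·23) / 160.3 = 0.8113 mg/L.
190 L/s = 0.19 m³/s.
After input C: C = (160.3·0.8113 + 0.19·22) / 160.5 = 0.8364 mg/L.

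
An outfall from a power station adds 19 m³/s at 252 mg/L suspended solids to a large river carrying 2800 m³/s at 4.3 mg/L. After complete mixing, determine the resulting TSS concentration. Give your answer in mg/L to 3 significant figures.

5.97 mg/L

By mass balance at complete mixing, C = (19·252 + 2800·4.3) / (19 + 2800) = 1.683e+04/2819 = 5.969 mg/L.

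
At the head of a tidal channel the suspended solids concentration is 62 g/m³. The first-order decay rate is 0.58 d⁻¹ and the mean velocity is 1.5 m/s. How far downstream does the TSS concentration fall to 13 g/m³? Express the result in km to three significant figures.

349 km

From C = C₀·e^(−kt), t = ln(C₀/C)/k = ln(62/13)/0.58 = 1.562/0.58 = 2.693 d.
Distance = v·t = 1.5 m/s × 2.327e+05 s = 3.491e+05 m = 349.1 km.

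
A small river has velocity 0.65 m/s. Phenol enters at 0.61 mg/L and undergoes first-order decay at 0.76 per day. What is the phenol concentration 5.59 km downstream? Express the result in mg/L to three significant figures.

0.566 mg/L

Travel time t = 5.59 km / 0.65 m/s = 5590/0.65 = 8600 s = 0.09954 d.
First-order decay: C = 0.61·exp(−0.76·0.09954) = 0.61·0.9271 = 0.5656 mg/L.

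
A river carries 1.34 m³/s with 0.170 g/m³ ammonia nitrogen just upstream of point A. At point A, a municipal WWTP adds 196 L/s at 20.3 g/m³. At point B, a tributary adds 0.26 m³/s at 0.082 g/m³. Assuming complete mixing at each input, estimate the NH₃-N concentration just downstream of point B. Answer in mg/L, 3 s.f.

196 L/s = 0.196 m³/s.
After input A: C = (1.34·0.17 + 0.196·20.3) / 1.536 = 2.739 mg/L.
After input B: C = (1.536·2.739 + 0.26·0.082) / 1.796 = 2.354 mg/L.

2.35 mg/L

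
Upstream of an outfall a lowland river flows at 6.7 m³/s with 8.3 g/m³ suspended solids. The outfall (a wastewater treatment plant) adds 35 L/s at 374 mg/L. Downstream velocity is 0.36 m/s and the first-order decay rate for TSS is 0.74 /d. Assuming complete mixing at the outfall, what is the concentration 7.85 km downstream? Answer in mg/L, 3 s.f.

35 L/s = 0.035 m³/s.
After complete mixing, C₀ = (0.035·374 + 6.7·8.3) / 6.735 = 10.2 mg/L.
Travel time t = 7850 m / 0.36 m/s = 2.181e+04 s = 0.2524 d.
C = 10.2·exp(−0.74·0.2524) = 10.2·0.8296 = 8.463 mg/L.

8.46 mg/L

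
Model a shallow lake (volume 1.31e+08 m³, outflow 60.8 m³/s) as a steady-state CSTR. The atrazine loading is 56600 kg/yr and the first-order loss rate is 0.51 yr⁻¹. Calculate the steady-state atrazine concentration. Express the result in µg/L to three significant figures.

28.5 µg/L

Outflow Q = 60.8 m³/s × 3.156e+07 s/yr = 1.919e+09 m³/yr.
Steady-state CSTR mass balance: W = Q·C + k·V·C, so C = W/(Q + kV).
Q + kV = 1.919e+09 + 0.51·1.31e+08 = 1.986e+09 m³/yr.
C = 56600/1.986e+09 = 2.851e-05 kg/m³ = 0.02851 mg/L = 28.51 µg/L.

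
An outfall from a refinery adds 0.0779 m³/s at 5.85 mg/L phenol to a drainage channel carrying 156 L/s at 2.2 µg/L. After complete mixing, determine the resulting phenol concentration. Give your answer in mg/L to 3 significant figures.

1.95 mg/L

156 L/s = 0.156 m³/s.
2.2 µg/L = 0.0022 mg/L.
By mass balance at complete mixing, C = (0.0779·5.85 + 0.156·0.0022) / (0.0779 + 0.156) = 0.4561/0.2339 = 1.95 mg/L.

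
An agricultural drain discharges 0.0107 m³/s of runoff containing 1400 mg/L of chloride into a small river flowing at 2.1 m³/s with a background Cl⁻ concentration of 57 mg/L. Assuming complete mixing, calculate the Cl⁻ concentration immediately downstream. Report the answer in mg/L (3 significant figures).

Conservation of mass across the mixing zone: C = (0.0107·1400 + 2.1·57) / (0.0107 + 2.1) = 134.7/2.111 = 63.81 mg/L.

63.8 mg/L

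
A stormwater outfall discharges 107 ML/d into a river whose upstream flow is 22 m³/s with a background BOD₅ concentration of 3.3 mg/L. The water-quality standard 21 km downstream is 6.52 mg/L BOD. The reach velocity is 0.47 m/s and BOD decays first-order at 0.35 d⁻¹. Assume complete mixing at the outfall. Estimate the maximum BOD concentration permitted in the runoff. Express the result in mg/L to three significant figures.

88.0 mg/L

107 ML/d = 1.238 m³/s.
Travel time to the compliance point: t = 2.1e+04/0.47 = 4.468e+04 s = 0.5171 d; decay factor exp(−0.35·0.5171) = 0.8344.
So the concentration just after mixing may be at most 6.52/0.8344 = 7.814 mg/L.
Mass balance: 7.814·23.24 = 1.238·Cₑ + 22·3.3.
Cₑ = (181.6 − 72.6) / 1.238 = 88 mg/L.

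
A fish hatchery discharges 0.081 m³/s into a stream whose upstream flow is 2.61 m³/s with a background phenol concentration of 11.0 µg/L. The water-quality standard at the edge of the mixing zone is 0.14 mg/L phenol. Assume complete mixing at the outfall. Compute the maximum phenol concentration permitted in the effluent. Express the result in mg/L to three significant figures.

11.0 µg/L = 0.011 mg/L.
Mass balance: 0.14·2.691 = 0.081·Cₑ + 2.61·0.011.
Cₑ = (0.3767 − 0.02871) / 0.081 = 4.297 mg/L.

4.30 mg/L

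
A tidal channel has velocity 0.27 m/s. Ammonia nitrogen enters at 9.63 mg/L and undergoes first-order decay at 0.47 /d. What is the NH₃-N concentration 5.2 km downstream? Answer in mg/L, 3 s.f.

Travel time t = 5.2 km / 0.27 m/s = 5200/0.27 = 1.926e+04 s = 0.2229 d.
First-order decay: C = 9.63·exp(−0.47·0.2229) = 9.63·0.9005 = 8.672 mg/L.

8.67 mg/L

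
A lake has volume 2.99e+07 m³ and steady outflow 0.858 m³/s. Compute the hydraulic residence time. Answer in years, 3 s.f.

1.10 yr

Q = 0.858 m³/s × 3.156e+07 s/yr = 2.708e+07 m³/yr.
Hydraulic residence time τ = V/Q = 2.99e+07/2.708e+07 = 1.104 yr.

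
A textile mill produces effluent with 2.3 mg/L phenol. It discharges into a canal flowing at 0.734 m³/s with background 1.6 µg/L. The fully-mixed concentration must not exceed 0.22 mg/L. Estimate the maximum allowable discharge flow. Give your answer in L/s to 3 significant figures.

1.6 µg/L = 0.0016 mg/L.
Mass balance at complete mixing: C_std·(Q_w + Q_r) = Q_w·C_e + Q_r·C_b.
Rearranging, Q_w = Q_r·(C_std − C_b)/(C_e − C_std) = 0.734·(0.22 − 0.0016) / (2.3 − 0.22) = 0.07707 m³/s.
= 77.07 L/s.

77.1 L/s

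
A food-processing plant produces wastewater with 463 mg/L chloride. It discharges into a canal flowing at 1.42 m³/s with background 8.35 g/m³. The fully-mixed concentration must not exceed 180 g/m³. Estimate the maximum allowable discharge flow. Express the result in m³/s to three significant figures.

0.861 m³/s

Mass balance at complete mixing: C_std·(Q_w + Q_r) = Q_w·C_e + Q_r·C_b.
Rearranging, Q_w = Q_r·(C_std − C_b)/(C_e − C_std) = 1.42·(180 − 8.35) / (463 − 180) = 0.8613 m³/s.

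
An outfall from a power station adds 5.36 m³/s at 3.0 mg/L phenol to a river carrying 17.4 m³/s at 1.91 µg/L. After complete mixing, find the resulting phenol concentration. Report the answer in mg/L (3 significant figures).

0.708 mg/L

1.91 µg/L = 0.00191 mg/L.
Flow-weighted mixing gives C = (5.36·3 + 17.4·0.00191) / (5.36 + 17.4) = 16.11/22.76 = 0.708 mg/L.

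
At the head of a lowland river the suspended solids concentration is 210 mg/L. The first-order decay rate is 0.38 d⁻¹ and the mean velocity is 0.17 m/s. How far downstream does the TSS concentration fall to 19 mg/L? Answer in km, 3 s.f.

From C = C₀·e^(−kt), t = ln(C₀/C)/k = ln(210/19)/0.38 = 2.403/0.38 = 6.323 d.
Distance = v·t = 0.17 m/s × 5.463e+05 s = 9.287e+04 m = 92.87 km.

92.9 km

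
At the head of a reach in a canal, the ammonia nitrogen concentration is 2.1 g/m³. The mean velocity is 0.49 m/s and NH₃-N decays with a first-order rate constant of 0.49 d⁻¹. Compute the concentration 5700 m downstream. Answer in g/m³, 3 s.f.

1.97 g/m³

Travel time t = 5700 m / 0.49 m/s = 5700/0.49 = 1.163e+04 s = 0.1346 d.
First-order decay: C = 2.1·exp(−0.49·0.1346) = 2.1·0.9362 = 1.966 g/m³.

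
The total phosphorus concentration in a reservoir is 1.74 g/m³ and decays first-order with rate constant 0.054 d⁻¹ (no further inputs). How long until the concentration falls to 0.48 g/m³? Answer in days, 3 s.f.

23.8 d

t = ln(C₀/C)/k = ln(1.74/0.48)/0.054 = 1.288/0.054 = 23.85 d.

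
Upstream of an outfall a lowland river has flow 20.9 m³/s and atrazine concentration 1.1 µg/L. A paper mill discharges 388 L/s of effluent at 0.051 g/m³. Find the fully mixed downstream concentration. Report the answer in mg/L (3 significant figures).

0.00201 mg/L

388 L/s = 0.388 m³/s.
1.1 µg/L = 0.0011 mg/L.
By mass balance at complete mixing, C = (0.388·0.051 + 20.9·0.0011) / (0.388 + 20.9) = 0.04278/21.29 = 0.002009 mg/L.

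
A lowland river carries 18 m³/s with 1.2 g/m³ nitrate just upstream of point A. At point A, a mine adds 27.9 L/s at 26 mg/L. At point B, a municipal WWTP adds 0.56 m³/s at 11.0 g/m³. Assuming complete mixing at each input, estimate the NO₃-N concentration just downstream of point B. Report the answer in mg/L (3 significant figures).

1.53 mg/L

27.9 L/s = 0.0279 m³/s.
After input A: C = (18·1.2 + 0.0279·26) / 18.03 = 1.238 mg/L.
After input B: C = (18.03·1.238 + 0.56·11) / 18.59 = 1.532 mg/L.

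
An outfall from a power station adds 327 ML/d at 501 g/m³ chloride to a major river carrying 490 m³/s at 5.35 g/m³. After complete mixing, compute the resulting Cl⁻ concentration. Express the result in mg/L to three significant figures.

327 ML/d = 3.785 m³/s.
By mass balance at complete mixing, C = (3.785·501 + 490·5.35) / (3.785 + 490) = 4518/493.8 = 9.149 mg/L.

9.15 mg/L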